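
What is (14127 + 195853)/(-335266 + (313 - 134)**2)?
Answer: -41996/60645 ≈ -0.69249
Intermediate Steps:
(14127 + 195853)/(-335266 + (313 - 134)**2) = 209980/(-335266 + 179**2) = 209980/(-335266 + 32041) = 209980/(-303225) = 209980*(-1/303225) = -41996/60645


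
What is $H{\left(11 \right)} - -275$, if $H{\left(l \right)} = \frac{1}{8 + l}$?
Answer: $\frac{5226}{19} \approx 275.05$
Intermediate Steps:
$H{\left(11 \right)} - -275 = \frac{1}{8 + 11} - -275 = \frac{1}{19} + 275 = \frac{5226}{19}$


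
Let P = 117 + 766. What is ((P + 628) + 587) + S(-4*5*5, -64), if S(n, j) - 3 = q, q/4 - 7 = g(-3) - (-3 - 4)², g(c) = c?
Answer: 1921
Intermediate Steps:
P = 883
q = -180 (q = 28 + 4*(-3 - (-3 - 4)²) = 28 + 4*(-3 - 1*(-7)²) = 28 + 4*(-3 - 1*49) = 28 + 4*(-3 - 49) = 28 + 4*(-52) = 28 - 208 = -180)
S(n, j) = -177 (S(n, j) = 3 - 180 = -177)
((P + 628) + 587) + S(-4*5*5, -64) = ((883 + 628) + 587) - 177 = (1511 + 587) - 177 = 2098 - 177 = 1921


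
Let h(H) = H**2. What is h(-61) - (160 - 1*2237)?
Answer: 5798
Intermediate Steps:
h(-61) - (160 - 1*2237) = (-61)**2 - (160 - 1*2237) = 3721 - (160 - 2237) = 3721 - 1*(-2077) = 3721 + 2077 = 5798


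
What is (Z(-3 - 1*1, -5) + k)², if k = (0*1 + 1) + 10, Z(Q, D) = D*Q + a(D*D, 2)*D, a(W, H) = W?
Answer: 8836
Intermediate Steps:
Z(Q, D) = D³ + D*Q (Z(Q, D) = D*Q + (D*D)*D = D*Q + D²*D = D*Q + D³ = D³ + D*Q)
k = 11 (k = (0 + 1) + 10 = 1 + 10 = 11)
(Z(-3 - 1*1, -5) + k)² = (-5*((-3 - 1*1) + (-5)²) + 11)² = (-5*((-3 - 1) + 25) + 11)² = (-5*(-4 + 25) + 11)² = (-5*21 + 11)² = (-105 + 11)² = (-94)² = 8836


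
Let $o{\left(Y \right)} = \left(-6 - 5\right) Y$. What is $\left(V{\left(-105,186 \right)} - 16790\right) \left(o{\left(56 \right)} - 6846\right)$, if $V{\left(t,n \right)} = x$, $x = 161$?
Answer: $124085598$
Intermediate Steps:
$V{\left(t,n \right)} = 161$
$o{\left(Y \right)} = - 11 Y$ ($o{\left(Y \right)} = \left(-6 - 5\right) Y = - 11 Y$)
$\left(V{\left(-105,186 \right)} - 16790\right) \left(o{\left(56 \right)} - 6846\right) = \left(161 - 16790\right) \left(\left(-11\right) 56 - 6846\right) = - 16629 \left(-616 - 6846\right) = \left(-16629\right) \left(-7462\right) = 124085598$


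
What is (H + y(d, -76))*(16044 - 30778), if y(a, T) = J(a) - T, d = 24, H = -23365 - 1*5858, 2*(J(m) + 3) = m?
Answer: 429319292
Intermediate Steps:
J(m) = -3 + m/2
H = -29223 (H = -23365 - 5858 = -29223)
y(a, T) = -3 + a/2 - T (y(a, T) = (-3 + a/2) - T = -3 + a/2 - T)
(H + y(d, -76))*(16044 - 30778) = (-29223 + (-3 + (1/2)*24 - 1*(-76)))*(16044 - 30778) = (-29223 + (-3 + 12 + 76))*(-14734) = (-29223 + 85)*(-14734) = -29138*(-14734) = 429319292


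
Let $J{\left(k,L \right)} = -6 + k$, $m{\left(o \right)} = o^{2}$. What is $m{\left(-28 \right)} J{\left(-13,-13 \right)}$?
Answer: $-14896$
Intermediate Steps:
$m{\left(-28 \right)} J{\left(-13,-13 \right)} = \left(-28\right)^{2} \left(-6 - 13\right) = 784 \left(-19\right) = -14896$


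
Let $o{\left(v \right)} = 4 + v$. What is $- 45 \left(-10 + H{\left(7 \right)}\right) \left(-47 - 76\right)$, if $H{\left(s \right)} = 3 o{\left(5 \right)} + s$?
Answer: $132840$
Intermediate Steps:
$H{\left(s \right)} = 27 + s$ ($H{\left(s \right)} = 3 \left(4 + 5\right) + s = 3 \cdot 9 + s = 27 + s$)
$- 45 \left(-10 + H{\left(7 \right)}\right) \left(-47 - 76\right) = - 45 \left(-10 + \left(27 + 7\right)\right) \left(-47 - 76\right) = - 45 \left(-10 + 34\right) \left(-123\right) = - 45 \cdot 24 \left(-123\right) = \left(-45\right) \left(-2952\right) = 132840$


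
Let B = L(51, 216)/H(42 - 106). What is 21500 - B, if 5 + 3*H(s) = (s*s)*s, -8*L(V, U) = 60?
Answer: 3757468985/174766 ≈ 21500.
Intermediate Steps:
L(V, U) = -15/2 (L(V, U) = -⅛*60 = -15/2)
H(s) = -5/3 + s³/3 (H(s) = -5/3 + ((s*s)*s)/3 = -5/3 + (s²*s)/3 = -5/3 + s³/3)
B = 15/174766 (B = -15/(2*(-5/3 + (42 - 106)³/3)) = -15/(2*(-5/3 + (⅓)*(-64)³)) = -15/(2*(-5/3 + (⅓)*(-262144))) = -15/(2*(-5/3 - 262144/3)) = -15/2/(-87383) = -15/2*(-1/87383) = 15/174766 ≈ 8.5829e-5)
21500 - B = 21500 - 1*15/174766 = 21500 - 15/174766 = 3757468985/174766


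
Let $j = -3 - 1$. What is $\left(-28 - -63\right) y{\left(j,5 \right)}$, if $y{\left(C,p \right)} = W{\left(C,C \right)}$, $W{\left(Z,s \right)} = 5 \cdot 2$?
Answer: $350$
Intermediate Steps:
$j = -4$
$W{\left(Z,s \right)} = 10$
$y{\left(C,p \right)} = 10$
$\left(-28 - -63\right) y{\left(j,5 \right)} = \left(-28 - -63\right) 10 = \left(-28 + 63\right) 10 = 35 \cdot 10 = 350$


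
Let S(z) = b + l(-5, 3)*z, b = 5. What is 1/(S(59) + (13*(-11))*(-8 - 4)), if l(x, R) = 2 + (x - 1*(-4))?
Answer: 1/1780 ≈ 0.00056180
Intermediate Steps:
l(x, R) = 6 + x (l(x, R) = 2 + (x + 4) = 2 + (4 + x) = 6 + x)
S(z) = 5 + z (S(z) = 5 + (6 - 5)*z = 5 + 1*z = 5 + z)
1/(S(59) + (13*(-11))*(-8 - 4)) = 1/((5 + 59) + (13*(-11))*(-8 - 4)) = 1/(64 - 143*(-12)) = 1/(64 + 1716) = 1/1780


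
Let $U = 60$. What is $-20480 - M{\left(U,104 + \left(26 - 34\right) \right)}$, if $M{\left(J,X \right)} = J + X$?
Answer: $-20636$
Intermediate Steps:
$-20480 - M{\left(U,104 + \left(26 - 34\right) \right)} = -20480 - \left(60 + \left(104 + \left(26 - 34\right)\right)\right) = -20480 - \left(60 + \left(104 - 8\right)\right) = -20480 - \left(60 + 96\right) = -20480 - 156 = -20636$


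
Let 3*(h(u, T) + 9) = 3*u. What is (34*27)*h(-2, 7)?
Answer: -10098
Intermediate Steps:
h(u, T) = -9 + u (h(u, T) = -9 + (3*u)/3 = -9 + u)
(34*27)*h(-2, 7) = (34*27)*(-9 - 2) = 918*(-11) = -10098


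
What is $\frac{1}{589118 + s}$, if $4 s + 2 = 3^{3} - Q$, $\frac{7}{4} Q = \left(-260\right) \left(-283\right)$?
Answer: $\frac{28}{16201159} \approx 1.7283 \cdot 10^{-6}$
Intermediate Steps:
$Q = \frac{294320}{7}$ ($Q = \frac{4 \left(\left(-260\right) \left(-283\right)\right)}{7} = \frac{4}{7} \cdot 73580 = \frac{294320}{7} \approx 42046.0$)
$s = - \frac{294145}{28}$ ($s = - \frac{1}{2} + \frac{3^{3} - \frac{294320}{7}}{4} = - \frac{1}{2} + \frac{27 - \frac{294320}{7}}{4} = - \frac{1}{2} + \frac{1}{4} \left(- \frac{294131}{7}\right) = - \frac{1}{2} - \frac{294131}{28} = - \frac{294145}{28} \approx -10505.0$)
$\frac{1}{589118 + s} = \frac{1}{589118 - \frac{294145}{28}} = \frac{1}{\frac{16201159}{28}} = \frac{28}{16201159}$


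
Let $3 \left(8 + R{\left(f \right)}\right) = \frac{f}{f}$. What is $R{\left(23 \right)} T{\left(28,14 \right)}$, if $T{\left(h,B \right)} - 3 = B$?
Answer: $- \frac{391}{3} \approx -130.33$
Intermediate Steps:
$R{\left(f \right)} = - \frac{23}{3}$ ($R{\left(f \right)} = -8 + \frac{f \frac{1}{f}}{3} = -8 + \frac{1}{3} \cdot 1 = -8 + \frac{1}{3} = - \frac{23}{3}$)
$T{\left(h,B \right)} = 3 + B$
$R{\left(23 \right)} T{\left(28,14 \right)} = - \frac{23 \left(3 + 14\right)}{3} = \left(- \frac{23}{3}\right) 17 = - \frac{391}{3}$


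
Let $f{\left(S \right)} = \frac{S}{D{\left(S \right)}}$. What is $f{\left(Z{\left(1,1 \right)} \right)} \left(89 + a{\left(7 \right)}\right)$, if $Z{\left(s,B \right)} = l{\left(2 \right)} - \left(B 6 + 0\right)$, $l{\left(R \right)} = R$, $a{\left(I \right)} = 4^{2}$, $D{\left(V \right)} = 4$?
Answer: $-105$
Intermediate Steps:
$a{\left(I \right)} = 16$
$Z{\left(s,B \right)} = 2 - 6 B$ ($Z{\left(s,B \right)} = 2 - \left(B 6 + 0\right) = 2 - \left(6 B + 0\right) = 2 - 6 B$)
$f{\left(S \right)} = \frac{S}{4}$
$f{\left(Z{\left(1,1 \right)} \right)} \left(89 + a{\left(7 \right)}\right) = \frac{2 - 6}{4} \left(89 + 16\right) = \frac{2 - 6}{4} \cdot 105 = \frac{1}{4} \left(-4\right) 105 = \left(-1\right) 105 = -105$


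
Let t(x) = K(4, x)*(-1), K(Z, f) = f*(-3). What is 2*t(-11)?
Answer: -66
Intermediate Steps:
K(Z, f) = -3*f
t(x) = 3*x (t(x) = -3*x*(-1) = 3*x)
2*t(-11) = 2*(3*(-11)) = 2*(-33) = -66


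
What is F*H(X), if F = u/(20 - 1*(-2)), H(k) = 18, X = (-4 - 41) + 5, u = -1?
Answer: -9/11 ≈ -0.81818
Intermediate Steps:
X = -40 (X = -45 + 5 = -40)
F = -1/22 (F = -1/(20 - 1*(-2)) = -1/(20 + 2) = -1/22 ≈ -0.045455)
F*H(X) = -1/22*18 = -9/11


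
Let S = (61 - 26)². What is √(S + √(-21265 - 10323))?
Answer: √(1225 + 2*I*√7897) ≈ 35.091 + 2.5324*I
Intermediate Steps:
S = 1225 (S = 35² = 1225)
√(S + √(-21265 - 10323)) = √(1225 + √(-21265 - 10323)) = √(1225 + √(-31588)) = √(1225 + 2*I*√7897)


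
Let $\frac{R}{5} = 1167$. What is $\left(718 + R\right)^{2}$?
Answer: $42941809$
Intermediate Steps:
$R = 5835$ ($R = 5 \cdot 1167 = 5835$)
$\left(718 + R\right)^{2} = \left(718 + 5835\right)^{2} = 6553^{2} = 42941809$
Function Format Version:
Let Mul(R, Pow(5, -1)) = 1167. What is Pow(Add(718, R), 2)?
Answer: 42941809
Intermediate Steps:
R = 5835 (R = Mul(5, 1167) = 5835)
Pow(Add(718, R), 2) = Pow(Add(718, 5835), 2) = Pow(6553, 2) = 42941809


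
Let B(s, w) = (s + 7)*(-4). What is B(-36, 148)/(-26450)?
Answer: -58/13225 ≈ -0.0043856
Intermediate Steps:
B(s, w) = -28 - 4*s (B(s, w) = (7 + s)*(-4) = -28 - 4*s)
B(-36, 148)/(-26450) = (-28 - 4*(-36))/(-26450) = (-28 + 144)*(-1/26450) = 116*(-1/26450) = -58/13225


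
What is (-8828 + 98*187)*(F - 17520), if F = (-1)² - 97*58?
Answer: -219831210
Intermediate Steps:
F = -5625 (F = 1 - 5626 = -5625)
(-8828 + 98*187)*(F - 17520) = (-8828 + 98*187)*(-5625 - 17520) = (-8828 + 18326)*(-23145) = 9498*(-23145) = -219831210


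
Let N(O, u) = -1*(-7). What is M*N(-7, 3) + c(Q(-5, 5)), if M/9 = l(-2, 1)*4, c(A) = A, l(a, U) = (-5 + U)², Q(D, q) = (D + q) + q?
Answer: 4037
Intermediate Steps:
Q(D, q) = D + 2*q
N(O, u) = 7
M = 576 (M = 9*((-5 + 1)²*4) = 9*((-4)²*4) = 9*(16*4) = 9*64 = 576)
M*N(-7, 3) + c(Q(-5, 5)) = 576*7 + (-5 + 2*5) = 4032 + (-5 + 10) = 4032 + 5 = 4037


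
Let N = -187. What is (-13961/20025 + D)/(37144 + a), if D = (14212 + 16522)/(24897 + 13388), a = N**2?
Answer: 16190293/11057189051025 ≈ 1.4642e-6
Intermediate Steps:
a = 34969 (a = (-187)**2 = 34969)
D = 30734/38285 ≈ 0.80277
(-13961/20025 + D)/(37144 + a) = (-13961/20025 + 30734/38285)/(37144 + 34969) = (-13961*1/20025 + 30734/38285)/72113 = (-13961/20025 + 30734/38285)*(1/72113) = (16190293/153331425)*(1/72113) = 16190293/11057189051025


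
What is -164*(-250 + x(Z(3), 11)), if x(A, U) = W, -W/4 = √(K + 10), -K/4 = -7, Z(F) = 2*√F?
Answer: 41000 + 656*√38 ≈ 45044.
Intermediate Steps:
K = 28 (K = -4*(-7) = 28)
W = -4*√38 (W = -4*√(28 + 10) = -4*√38 ≈ -24.658)
x(A, U) = -4*√38
-164*(-250 + x(Z(3), 11)) = -164*(-250 - 4*√38) = 41000 + 656*√38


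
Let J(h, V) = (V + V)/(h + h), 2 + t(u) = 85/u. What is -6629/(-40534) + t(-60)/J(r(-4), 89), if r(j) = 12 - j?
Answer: -4877633/10822578 ≈ -0.45069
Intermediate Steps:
t(u) = -2 + 85/u
J(h, V) = V/h (J(h, V) = (2*V)/((2*h)) = (2*V)*(1/(2*h)) = V/h)
-6629/(-40534) + t(-60)/J(r(-4), 89) = -6629/(-40534) + (-2 + 85/(-60))/((89/(12 - 1*(-4)))) = -6629*(-1/40534) + (-2 + 85*(-1/60))/((89/(12 + 4))) = 6629/40534 + (-2 - 17/12)/((89/16)) = 6629/40534 - 41/(12*(89*(1/16))) = 6629/40534 - 41/(12*89/16) = 6629/40534 - 41/12*16/89 = 6629/40534 - 164/267 = -4877633/10822578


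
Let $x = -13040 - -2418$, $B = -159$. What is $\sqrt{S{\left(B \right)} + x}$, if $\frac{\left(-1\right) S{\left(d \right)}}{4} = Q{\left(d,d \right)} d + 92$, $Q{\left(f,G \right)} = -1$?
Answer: $i \sqrt{11626} \approx 107.82 i$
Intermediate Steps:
$x = -10622$ ($x = -13040 + 2418 = -10622$)
$S{\left(d \right)} = -368 + 4 d$ ($S{\left(d \right)} = - 4 \left(- d + 92\right) = - 4 \left(92 - d\right) = -368 + 4 d$)
$\sqrt{S{\left(B \right)} + x} = \sqrt{\left(-368 + 4 \left(-159\right)\right) - 10622} = \sqrt{\left(-368 - 636\right) - 10622} = \sqrt{-1004 - 10622} = \sqrt{-11626} = i \sqrt{11626}$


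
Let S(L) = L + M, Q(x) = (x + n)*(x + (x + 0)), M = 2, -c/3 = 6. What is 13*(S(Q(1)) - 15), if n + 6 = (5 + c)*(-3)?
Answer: 715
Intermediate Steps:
c = -18 (c = -3*6 = -18)
n = 33 (n = -6 + (5 - 18)*(-3) = -6 - 13*(-3) = -6 + 39 = 33)
Q(x) = 2*x*(33 + x) (Q(x) = (x + 33)*(x + (x + 0)) = (33 + x)*(x + x) = (33 + x)*(2*x) = 2*x*(33 + x))
S(L) = 2 + L (S(L) = L + 2 = 2 + L)
13*(S(Q(1)) - 15) = 13*((2 + 2*1*(33 + 1)) - 15) = 13*((2 + 2*1*34) - 15) = 13*((2 + 68) - 15) = 13*(70 - 15) = 13*55 = 715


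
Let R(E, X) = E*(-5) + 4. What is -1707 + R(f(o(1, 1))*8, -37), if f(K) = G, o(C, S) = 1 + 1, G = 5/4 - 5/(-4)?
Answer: -1803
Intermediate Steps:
G = 5/2 (G = 5*(1/4) - 5*(-1/4) = 5/4 + 5/4 = 5/2 ≈ 2.5000)
o(C, S) = 2
f(K) = 5/2
R(E, X) = 4 - 5*E (R(E, X) = -5*E + 4 = 4 - 5*E)
-1707 + R(f(o(1, 1))*8, -37) = -1707 + (4 - 25*8/2) = -1707 + (4 - 5*20) = -1707 + (4 - 100) = -1707 - 96 = -1803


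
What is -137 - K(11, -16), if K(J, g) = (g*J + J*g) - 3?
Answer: 218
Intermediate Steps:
K(J, g) = -3 + 2*J*g (K(J, g) = (J*g + J*g) - 3 = 2*J*g - 3 = -3 + 2*J*g)
-137 - K(11, -16) = -137 - (-3 + 2*11*(-16)) = -137 - (-3 - 352) = -137 - 1*(-355) = -137 + 355 = 218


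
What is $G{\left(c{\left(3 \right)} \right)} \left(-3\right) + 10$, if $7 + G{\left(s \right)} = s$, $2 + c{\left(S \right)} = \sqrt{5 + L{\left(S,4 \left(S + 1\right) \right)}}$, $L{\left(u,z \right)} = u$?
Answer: $37 - 6 \sqrt{2} \approx 28.515$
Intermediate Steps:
$c{\left(S \right)} = -2 + \sqrt{5 + S}$
$G{\left(s \right)} = -7 + s$
$G{\left(c{\left(3 \right)} \right)} \left(-3\right) + 10 = \left(-7 - \left(2 - \sqrt{5 + 3}\right)\right) \left(-3\right) + 10 = \left(-7 - \left(2 - \sqrt{8}\right)\right) \left(-3\right) + 10 = \left(-7 - \left(2 - 2 \sqrt{2}\right)\right) \left(-3\right) + 10 = \left(-9 + 2 \sqrt{2}\right) \left(-3\right) + 10 = \left(27 - 6 \sqrt{2}\right) + 10 = 37 - 6 \sqrt{2}$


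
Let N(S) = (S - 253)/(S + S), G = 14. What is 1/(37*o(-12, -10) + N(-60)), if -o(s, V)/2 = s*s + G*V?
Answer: -120/35207 ≈ -0.0034084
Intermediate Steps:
o(s, V) = -28*V - 2*s² (o(s, V) = -2*(s*s + 14*V) = -2*(s² + 14*V) = -28*V - 2*s²)
N(S) = (-253 + S)/(2*S) (N(S) = (-253 + S)/((2*S)) = (-253 + S)*(1/(2*S)) = (-253 + S)/(2*S))
1/(37*o(-12, -10) + N(-60)) = 1/(37*(-28*(-10) - 2*(-12)²) + (½)*(-253 - 60)/(-60)) = 1/(37*(280 - 2*144) + (½)*(-1/60)*(-313)) = 1/(37*(280 - 288) + 313/120) = 1/(37*(-8) + 313/120) = 1/(-296 + 313/120) = 1/(-35207/120) = -120/35207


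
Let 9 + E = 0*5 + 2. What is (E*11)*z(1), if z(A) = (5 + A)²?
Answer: -2772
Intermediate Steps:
E = -7 (E = -9 + (0*5 + 2) = -9 + (0 + 2) = -9 + 2 = -7)
(E*11)*z(1) = (-7*11)*(5 + 1)² = -77*6² = -77*36 = -2772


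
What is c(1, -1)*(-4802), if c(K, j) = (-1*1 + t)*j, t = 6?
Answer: 24010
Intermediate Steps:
c(K, j) = 5*j (c(K, j) = (-1*1 + 6)*j = (-1 + 6)*j = 5*j)
c(1, -1)*(-4802) = (5*(-1))*(-4802) = -5*(-4802) = 24010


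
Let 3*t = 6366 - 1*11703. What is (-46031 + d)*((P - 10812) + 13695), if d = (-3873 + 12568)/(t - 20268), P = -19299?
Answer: 5553281919744/7349 ≈ 7.5565e+8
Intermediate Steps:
t = -1779 (t = (6366 - 1*11703)/3 = (6366 - 11703)/3 = (1/3)*(-5337) = -1779)
d = -8695/22047 (d = (-3873 + 12568)/(-1779 - 20268) = 8695/(-22047) = 8695*(-1/22047) = -8695/22047 ≈ -0.39438)
(-46031 + d)*((P - 10812) + 13695) = (-46031 - 8695/22047)*((-19299 - 10812) + 13695) = -1014854152*(-30111 + 13695)/22047 = -1014854152/22047*(-16416) = 5553281919744/7349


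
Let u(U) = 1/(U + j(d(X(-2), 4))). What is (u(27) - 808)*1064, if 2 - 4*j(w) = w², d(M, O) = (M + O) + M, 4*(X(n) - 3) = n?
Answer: -24927392/29 ≈ -8.5957e+5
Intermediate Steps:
X(n) = 3 + n/4
d(M, O) = O + 2*M
j(w) = ½ - w²/4
u(U) = 1/(-79/4 + U) (u(U) = 1/(U + (½ - (4 + 2*(3 + (¼)*(-2)))²/4)) = 1/(U + (½ - (4 + 2*(3 - ½))²/4)) = 1/(U + (½ - (4 + 2*(5/2))²/4)) = 1/(U + (½ - (4 + 5)²/4)) = 1/(U + (½ - ¼*9²)) = 1/(U + (½ - ¼*81)) = 1/(U + (½ - 81/4)) = 1/(U - 79/4) = 1/(-79/4 + U))
(u(27) - 808)*1064 = (4/(-79 + 4*27) - 808)*1064 = (4/(-79 + 108) - 808)*1064 = (4/29 - 808)*1064 = -23428/29*1064 = -24927392/29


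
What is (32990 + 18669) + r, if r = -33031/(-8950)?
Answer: 462381081/8950 ≈ 51663.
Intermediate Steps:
r = 33031/8950 (r = -33031*(-1/8950) = 33031/8950 ≈ 3.6906)
(32990 + 18669) + r = (32990 + 18669) + 33031/8950 = 51659 + 33031/8950 = 462381081/8950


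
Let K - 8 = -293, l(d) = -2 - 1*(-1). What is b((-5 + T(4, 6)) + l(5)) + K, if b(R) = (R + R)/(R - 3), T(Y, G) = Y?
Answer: -1421/5 ≈ -284.20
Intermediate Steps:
l(d) = -1 (l(d) = -2 + 1 = -1)
K = -285 (K = 8 - 293 = -285)
b(R) = 2*R/(-3 + R) (b(R) = (2*R)/(-3 + R) = 2*R/(-3 + R))
b((-5 + T(4, 6)) + l(5)) + K = 2*((-5 + 4) - 1)/(-3 + ((-5 + 4) - 1)) - 285 = 2*(-1 - 1)/(-3 + (-1 - 1)) - 285 = 2*(-2)/(-3 - 2) - 285 = 2*(-2)/(-5) - 285 = 2*(-2)*(-1/5) - 285 = 4/5 - 285 = -1421/5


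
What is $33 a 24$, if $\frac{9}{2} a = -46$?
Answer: $-8096$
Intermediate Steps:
$a = - \frac{92}{9}$ ($a = \frac{2}{9} \left(-46\right) = - \frac{92}{9} \approx -10.222$)
$33 a 24 = 33 \left(- \frac{92}{9}\right) 24 = \left(- \frac{1012}{3}\right) 24 = -8096$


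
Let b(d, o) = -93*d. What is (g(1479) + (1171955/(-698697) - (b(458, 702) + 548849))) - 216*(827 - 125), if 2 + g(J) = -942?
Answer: -460324415162/698697 ≈ -6.5883e+5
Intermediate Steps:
g(J) = -944 (g(J) = -2 - 942 = -944)
(g(1479) + (1171955/(-698697) - (b(458, 702) + 548849))) - 216*(827 - 125) = (-944 + (1171955/(-698697) - (-93*458 + 548849))) - 216*(827 - 125) = (-944 + (1171955*(-1/698697) - (-42594 + 548849))) - 216*702 = (-944 + (-1171955/698697 - 1*506255)) - 151632 = (-944 + (-1171955/698697 - 506255)) - 151632 = (-944 - 353720021690/698697) - 151632 = -354379591658/698697 - 151632 = -460324415162/698697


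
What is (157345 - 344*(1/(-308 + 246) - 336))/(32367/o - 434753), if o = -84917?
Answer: -718480274407/1144456538908 ≈ -0.62779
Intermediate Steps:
(157345 - 344*(1/(-308 + 246) - 336))/(32367/o - 434753) = (157345 - 344*(1/(-308 + 246) - 336))/(32367/(-84917) - 434753) = (157345 - 344*(1/(-62) - 336))/(32367*(-1/84917) - 434753) = (157345 - 344*(-1/62 - 336))/(-32367/84917 - 434753) = (157345 - 344*(-20833/62))/(-36917952868/84917) = (157345 + 3583276/31)*(-84917/36917952868) = (8460971/31)*(-84917/36917952868) = -718480274407/1144456538908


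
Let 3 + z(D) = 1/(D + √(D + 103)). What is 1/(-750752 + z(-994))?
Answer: -82493543431/61932440281457124 + I*√11/61932440281457124 ≈ -1.332e-6 + 5.3552e-17*I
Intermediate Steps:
z(D) = -3 + 1/(D + √(103 + D)) (z(D) = -3 + 1/(D + √(D + 103)) = -3 + 1/(D + √(103 + D)))
1/(-750752 + z(-994)) = 1/(-750752 + (1 - 3*(-994) - 3*√(103 - 994))/(-994 + √(103 - 994))) = 1/(-750752 + (1 + 2982 - 27*I*√11)/(-994 + √(-891))) = 1/(-750752 + (1 + 2982 - 27*I*√11)/(-994 + 9*I*√11)) = 1/(-750752 + (2983 - 27*I*√11)/(-994 + 9*I*√11))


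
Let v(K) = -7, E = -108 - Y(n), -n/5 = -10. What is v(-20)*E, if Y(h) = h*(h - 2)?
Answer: 17556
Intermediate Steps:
n = 50 (n = -5*(-10) = 50)
Y(h) = h*(-2 + h)
E = -2508 (E = -108 - 50*(-2 + 50) = -108 - 50*48 = -108 - 1*2400 = -108 - 2400 = -2508)
v(-20)*E = -7*(-2508) = 17556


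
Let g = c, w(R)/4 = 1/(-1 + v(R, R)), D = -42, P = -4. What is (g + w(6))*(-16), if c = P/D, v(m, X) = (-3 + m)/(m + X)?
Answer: 1760/21 ≈ 83.810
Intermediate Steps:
v(m, X) = (-3 + m)/(X + m)
w(R) = 4/(-1 + (-3 + R)/(2*R)) (w(R) = 4/(-1 + (-3 + R)/(R + R)) = 4/(-1 + (-3 + R)/((2*R))) = 4/(-1 + (1/(2*R))*(-3 + R)) = 4/(-1 + (-3 + R)/(2*R)))
c = 2/21 (c = -4/(-42) = -4*(-1/42) = 2/21 ≈ 0.095238)
g = 2/21 ≈ 0.095238
(g + w(6))*(-16) = (2/21 + 8*6/(-3 - 1*6))*(-16) = (2/21 + 8*6/(-3 - 6))*(-16) = (2/21 + 8*6/(-9))*(-16) = (2/21 + 8*6*(-⅑))*(-16) = (2/21 - 16/3)*(-16) = -110/21*(-16) = 1760/21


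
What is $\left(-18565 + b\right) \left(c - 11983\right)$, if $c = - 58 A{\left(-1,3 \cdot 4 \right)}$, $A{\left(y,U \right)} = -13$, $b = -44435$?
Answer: $707427000$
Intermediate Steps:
$c = 754$ ($c = \left(-58\right) \left(-13\right) = 754$)
$\left(-18565 + b\right) \left(c - 11983\right) = \left(-18565 - 44435\right) \left(754 - 11983\right) = \left(-63000\right) \left(-11229\right) = 707427000$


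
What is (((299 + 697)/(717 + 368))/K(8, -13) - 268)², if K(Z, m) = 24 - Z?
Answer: 1352268962641/18835600 ≈ 71793.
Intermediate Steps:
(((299 + 697)/(717 + 368))/K(8, -13) - 268)² = (((299 + 697)/(717 + 368))/(24 - 1*8) - 268)² = ((996/1085)/(24 - 8) - 268)² = ((996*(1/1085))/16 - 268)² = ((996/1085)*(1/16) - 268)² = (249/4340 - 268)² = (-1162871/4340)² = 1352268962641/18835600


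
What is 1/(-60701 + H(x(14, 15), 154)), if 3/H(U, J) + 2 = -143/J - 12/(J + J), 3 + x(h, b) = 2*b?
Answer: -457/27740819 ≈ -1.6474e-5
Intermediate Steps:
x(h, b) = -3 + 2*b
H(U, J) = 3/(-2 - 149/J) (H(U, J) = 3/(-2 + (-143/J - 12/(J + J))) = 3/(-2 + (-143/J - 12*1/(2*J))) = 3/(-2 + (-143/J - 6/J)) = 3/(-2 - 149/J))
1/(-60701 + H(x(14, 15), 154)) = 1/(-60701 - 3*154/(149 + 2*154)) = 1/(-60701 - 3*154/(149 + 308)) = 1/(-60701 - 3*154/457) = 1/(-60701 - 3*154*1/457) = 1/(-60701 - 462/457) = 1/(-27740819/457) = -457/27740819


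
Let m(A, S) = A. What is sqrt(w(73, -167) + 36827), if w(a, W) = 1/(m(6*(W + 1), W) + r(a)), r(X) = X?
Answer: 22*sqrt(64822290)/923 ≈ 191.90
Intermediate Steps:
w(a, W) = 1/(6 + a + 6*W) (w(a, W) = 1/(6*(W + 1) + a) = 1/(6*(1 + W) + a) = 1/((6 + 6*W) + a) = 1/(6 + a + 6*W))
sqrt(w(73, -167) + 36827) = sqrt(1/(6 + 73 + 6*(-167)) + 36827) = sqrt(1/(6 + 73 - 1002) + 36827) = sqrt(1/(-923) + 36827) = sqrt(-1/923 + 36827) = sqrt(33991320/923) = 22*sqrt(64822290)/923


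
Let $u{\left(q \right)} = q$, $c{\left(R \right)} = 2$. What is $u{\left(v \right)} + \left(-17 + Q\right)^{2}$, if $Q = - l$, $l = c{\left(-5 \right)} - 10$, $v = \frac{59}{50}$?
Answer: $\frac{4109}{50} \approx 82.18$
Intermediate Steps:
$v = \frac{59}{50}$ ($v = 59 \cdot \frac{1}{50} = \frac{59}{50} \approx 1.18$)
$l = -8$ ($l = 2 - 10 = -8$)
$Q = 8$ ($Q = \left(-1\right) \left(-8\right) = 8$)
$u{\left(v \right)} + \left(-17 + Q\right)^{2} = \frac{59}{50} + \left(-17 + 8\right)^{2} = \frac{59}{50} + \left(-9\right)^{2} = \frac{59}{50} + 81 = \frac{4109}{50}$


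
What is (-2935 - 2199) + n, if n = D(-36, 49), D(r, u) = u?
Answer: -5085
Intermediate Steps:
n = 49
(-2935 - 2199) + n = (-2935 - 2199) + 49 = -5134 + 49 = -5085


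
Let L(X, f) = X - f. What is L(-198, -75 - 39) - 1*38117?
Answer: -38201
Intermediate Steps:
L(-198, -75 - 39) - 1*38117 = (-198 - (-75 - 39)) - 1*38117 = (-198 - 1*(-114)) - 38117 = (-198 + 114) - 38117 = -84 - 38117 = -38201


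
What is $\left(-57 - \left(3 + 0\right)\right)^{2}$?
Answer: $3600$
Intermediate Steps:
$\left(-57 - \left(3 + 0\right)\right)^{2} = \left(-57 - 3\right)^{2} = \left(-60\right)^{2} = 3600$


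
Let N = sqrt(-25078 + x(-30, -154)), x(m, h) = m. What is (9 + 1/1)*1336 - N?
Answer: 13360 - 2*I*sqrt(6277) ≈ 13360.0 - 158.46*I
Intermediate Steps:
N = 2*I*sqrt(6277) (N = sqrt(-25078 - 30) = sqrt(-25108) = 2*I*sqrt(6277) ≈ 158.46*I)
(9 + 1/1)*1336 - N = (9 + 1/1)*1336 - 2*I*sqrt(6277) = (9 + 1)*1336 - 2*I*sqrt(6277) = 10*1336 - 2*I*sqrt(6277) = 13360 - 2*I*sqrt(6277)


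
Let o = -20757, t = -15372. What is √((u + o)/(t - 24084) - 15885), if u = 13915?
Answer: I*√42932492683/1644 ≈ 126.04*I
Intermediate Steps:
√((u + o)/(t - 24084) - 15885) = √((13915 - 20757)/(-15372 - 24084) - 15885) = √(-6842/(-39456) - 15885) = √(-6842*(-1/39456) - 15885) = √(3421/19728 - 15885) = √(-313375859/19728) = I*√42932492683/1644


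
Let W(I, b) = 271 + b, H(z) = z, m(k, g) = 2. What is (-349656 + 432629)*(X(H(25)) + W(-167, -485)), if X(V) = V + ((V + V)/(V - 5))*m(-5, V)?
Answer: -15267032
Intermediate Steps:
X(V) = V + 4*V/(-5 + V) (X(V) = V + ((V + V)/(V - 5))*2 = V + ((2*V)/(-5 + V))*2 = V + (2*V/(-5 + V))*2 = V + 4*V/(-5 + V))
(-349656 + 432629)*(X(H(25)) + W(-167, -485)) = (-349656 + 432629)*(25*(-1 + 25)/(-5 + 25) + (271 - 485)) = 82973*(25*24/20 - 214) = 82973*(25*(1/20)*24 - 214) = 82973*(30 - 214) = 82973*(-184) = -15267032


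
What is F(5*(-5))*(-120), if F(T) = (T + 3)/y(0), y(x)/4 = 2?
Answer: 330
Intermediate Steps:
y(x) = 8 (y(x) = 4*2 = 8)
F(T) = 3/8 + T/8 (F(T) = (T + 3)/8 = (3 + T)*(1/8) = 3/8 + T/8)
F(5*(-5))*(-120) = (3/8 + (5*(-5))/8)*(-120) = (3/8 + (1/8)*(-25))*(-120) = (3/8 - 25/8)*(-120) = -11/4*(-120) = 330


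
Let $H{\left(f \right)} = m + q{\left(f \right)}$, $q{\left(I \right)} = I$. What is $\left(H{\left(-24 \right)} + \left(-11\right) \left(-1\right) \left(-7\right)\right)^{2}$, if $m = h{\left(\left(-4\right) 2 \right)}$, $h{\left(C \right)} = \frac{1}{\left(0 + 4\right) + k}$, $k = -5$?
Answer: $10404$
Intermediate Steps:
$h{\left(C \right)} = -1$ ($h{\left(C \right)} = \frac{1}{\left(0 + 4\right) - 5} = \frac{1}{4 - 5} = \frac{1}{-1} = -1$)
$m = -1$
$H{\left(f \right)} = -1 + f$
$\left(H{\left(-24 \right)} + \left(-11\right) \left(-1\right) \left(-7\right)\right)^{2} = \left(\left(-1 - 24\right) + \left(-11\right) \left(-1\right) \left(-7\right)\right)^{2} = \left(-25 + 11 \left(-7\right)\right)^{2} = \left(-25 - 77\right)^{2} = \left(-102\right)^{2} = 10404$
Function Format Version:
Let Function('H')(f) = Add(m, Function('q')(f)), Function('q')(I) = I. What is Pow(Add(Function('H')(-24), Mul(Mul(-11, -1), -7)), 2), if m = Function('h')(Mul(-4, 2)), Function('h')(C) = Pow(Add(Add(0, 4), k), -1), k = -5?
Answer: 10404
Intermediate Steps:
Function('h')(C) = -1 (Function('h')(C) = Pow(Add(Add(0, 4), -5), -1) = Pow(Add(4, -5), -1) = Pow(-1, -1) = -1)
m = -1
Function('H')(f) = Add(-1, f)
Pow(Add(Function('H')(-24), Mul(Mul(-11, -1), -7)), 2) = Pow(Add(Add(-1, -24), Mul(Mul(-11, -1), -7)), 2) = Pow(Add(-25, Mul(11, -7)), 2) = Pow(Add(-25, -77), 2) = Pow(-102, 2) = 10404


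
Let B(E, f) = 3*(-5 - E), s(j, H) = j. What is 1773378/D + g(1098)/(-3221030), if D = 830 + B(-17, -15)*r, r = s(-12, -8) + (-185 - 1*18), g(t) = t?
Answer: -285605566326/1112865865 ≈ -256.64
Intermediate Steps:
B(E, f) = -15 - 3*E
r = -215 (r = -12 + (-185 - 1*18) = -12 + (-185 - 18) = -12 - 203 = -215)
D = -6910 (D = 830 + (-15 - 3*(-17))*(-215) = 830 + (-15 + 51)*(-215) = 830 + 36*(-215) = 830 - 7740 = -6910)
1773378/D + g(1098)/(-3221030) = 1773378/(-6910) + 1098/(-3221030) = 1773378*(-1/6910) + 1098*(-1/3221030) = -886689/3455 - 549/1610515 = -285605566326/1112865865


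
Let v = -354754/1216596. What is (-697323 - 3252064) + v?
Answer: -2402404390703/608298 ≈ -3.9494e+6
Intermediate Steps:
v = -177377/608298 (v = -354754*1/1216596 = -177377/608298 ≈ -0.29160)
(-697323 - 3252064) + v = (-697323 - 3252064) - 177377/608298 = -3949387 - 177377/608298 = -2402404390703/608298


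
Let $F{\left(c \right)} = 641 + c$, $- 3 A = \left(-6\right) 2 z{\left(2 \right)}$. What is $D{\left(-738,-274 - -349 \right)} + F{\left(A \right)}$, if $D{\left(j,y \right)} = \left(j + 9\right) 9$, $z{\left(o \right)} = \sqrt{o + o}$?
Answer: $-5912$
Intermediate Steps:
$z{\left(o \right)} = \sqrt{2} \sqrt{o}$ ($z{\left(o \right)} = \sqrt{2 o} = \sqrt{2} \sqrt{o}$)
$D{\left(j,y \right)} = 81 + 9 j$ ($D{\left(j,y \right)} = \left(9 + j\right) 9 = 81 + 9 j$)
$A = 8$ ($A = - \frac{\left(-6\right) 2 \sqrt{2} \sqrt{2}}{3} = - \frac{\left(-12\right) 2}{3} = \left(- \frac{1}{3}\right) \left(-24\right) = 8$)
$D{\left(-738,-274 - -349 \right)} + F{\left(A \right)} = \left(81 + 9 \left(-738\right)\right) + \left(641 + 8\right) = \left(81 - 6642\right) + 649 = -6561 + 649 = -5912$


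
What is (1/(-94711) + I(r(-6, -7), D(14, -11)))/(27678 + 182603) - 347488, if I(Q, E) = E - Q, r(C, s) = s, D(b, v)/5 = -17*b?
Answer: -6920544638330122/19915923791 ≈ -3.4749e+5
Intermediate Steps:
D(b, v) = -85*b (D(b, v) = 5*(-17*b) = -85*b)
(1/(-94711) + I(r(-6, -7), D(14, -11)))/(27678 + 182603) - 347488 = (1/(-94711) + (-85*14 - 1*(-7)))/(27678 + 182603) - 347488 = (-1/94711 + (-1190 + 7))/210281 - 347488 = (-1/94711 - 1183)*(1/210281) - 347488 = -112043114/94711*1/210281 - 347488 = -112043114/19915923791 - 347488 = -6920544638330122/19915923791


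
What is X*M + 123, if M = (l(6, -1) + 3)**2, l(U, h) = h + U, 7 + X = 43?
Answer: 2427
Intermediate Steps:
X = 36 (X = -7 + 43 = 36)
l(U, h) = U + h
M = 64 (M = ((6 - 1) + 3)**2 = (5 + 3)**2 = 8**2 = 64)
X*M + 123 = 36*64 + 123 = 2304 + 123 = 2427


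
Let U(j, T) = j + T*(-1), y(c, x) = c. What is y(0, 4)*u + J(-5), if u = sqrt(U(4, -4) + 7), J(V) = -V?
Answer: 5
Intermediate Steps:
U(j, T) = j - T
u = sqrt(15) (u = sqrt((4 - 1*(-4)) + 7) = sqrt((4 + 4) + 7) = sqrt(8 + 7) = sqrt(15) ≈ 3.8730)
y(0, 4)*u + J(-5) = 0*sqrt(15) - 1*(-5) = 0 + 5 = 5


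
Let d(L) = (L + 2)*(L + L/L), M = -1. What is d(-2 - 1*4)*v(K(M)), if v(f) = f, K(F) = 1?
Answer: 20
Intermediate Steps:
d(L) = (1 + L)*(2 + L) (d(L) = (2 + L)*(L + 1) = (2 + L)*(1 + L) = (1 + L)*(2 + L))
d(-2 - 1*4)*v(K(M)) = (2 + (-2 - 1*4)² + 3*(-2 - 1*4))*1 = (2 + (-2 - 4)² + 3*(-2 - 4))*1 = (2 + (-6)² + 3*(-6))*1 = (2 + 36 - 18)*1 = 20*1 = 20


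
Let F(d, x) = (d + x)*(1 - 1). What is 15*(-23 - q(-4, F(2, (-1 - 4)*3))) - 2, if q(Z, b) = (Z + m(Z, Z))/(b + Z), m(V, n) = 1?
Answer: -1433/4 ≈ -358.25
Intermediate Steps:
F(d, x) = 0 (F(d, x) = (d + x)*0 = 0)
q(Z, b) = (1 + Z)/(Z + b) (q(Z, b) = (Z + 1)/(b + Z) = (1 + Z)/(Z + b))
15*(-23 - q(-4, F(2, (-1 - 4)*3))) - 2 = 15*(-23 - (1 - 4)/(-4 + 0)) - 2 = 15*(-23 - (-3)/(-4)) - 2 = 15*(-23 - (-1)*(-3)/4) - 2 = 15*(-23 - 1*¾) - 2 = 15*(-23 - ¾) - 2 = 15*(-95/4) - 2 = -1425/4 - 2 = -1433/4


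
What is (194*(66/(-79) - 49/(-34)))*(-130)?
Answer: -20516470/1343 ≈ -15277.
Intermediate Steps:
(194*(66/(-79) - 49/(-34)))*(-130) = (194*(66*(-1/79) - 49*(-1/34)))*(-130) = (194*(-66/79 + 49/34))*(-130) = (194*(1627/2686))*(-130) = (157819/1343)*(-130) = -20516470/1343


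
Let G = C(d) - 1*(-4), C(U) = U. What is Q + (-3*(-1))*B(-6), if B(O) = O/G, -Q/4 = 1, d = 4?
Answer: -25/4 ≈ -6.2500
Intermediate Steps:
Q = -4 (Q = -4*1 = -4)
G = 8 (G = 4 - 1*(-4) = 4 + 4 = 8)
B(O) = O/8
Q + (-3*(-1))*B(-6) = -4 + (-3*(-1))*((⅛)*(-6)) = -4 + 3*(-¾) = -4 - 9/4 = -25/4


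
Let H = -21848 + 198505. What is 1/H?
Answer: 1/176657 ≈ 5.6607e-6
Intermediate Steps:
H = 176657
1/H = 1/176657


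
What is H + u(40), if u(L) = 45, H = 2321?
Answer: 2366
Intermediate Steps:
H + u(40) = 2321 + 45 = 2366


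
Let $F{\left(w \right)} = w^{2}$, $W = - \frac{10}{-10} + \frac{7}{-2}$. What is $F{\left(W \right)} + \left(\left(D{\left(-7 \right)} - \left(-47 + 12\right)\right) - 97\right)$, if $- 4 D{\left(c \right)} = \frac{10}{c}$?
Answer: $- \frac{1551}{28} \approx -55.393$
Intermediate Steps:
$D{\left(c \right)} = - \frac{5}{2 c}$ ($D{\left(c \right)} = - \frac{10 \frac{1}{c}}{4} = - \frac{5}{2 c}$)
$W = - \frac{5}{2}$ ($W = \left(-10\right) \left(- \frac{1}{10}\right) + 7 \left(- \frac{1}{2}\right) = 1 - \frac{7}{2} = - \frac{5}{2} \approx -2.5$)
$F{\left(W \right)} + \left(\left(D{\left(-7 \right)} - \left(-47 + 12\right)\right) - 97\right) = \left(- \frac{5}{2}\right)^{2} - \frac{863}{14} = \frac{25}{4} - \frac{863}{14} = - \frac{1551}{28}$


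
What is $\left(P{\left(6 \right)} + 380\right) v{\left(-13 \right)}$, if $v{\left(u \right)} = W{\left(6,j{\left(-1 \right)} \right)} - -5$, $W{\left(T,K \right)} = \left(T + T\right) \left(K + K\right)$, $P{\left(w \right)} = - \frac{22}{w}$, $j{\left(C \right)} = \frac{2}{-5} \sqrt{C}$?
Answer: $\frac{5645}{3} - \frac{18064 i}{5} \approx 1881.7 - 3612.8 i$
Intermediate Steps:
$j{\left(C \right)} = - \frac{2 \sqrt{C}}{5}$ ($j{\left(C \right)} = 2 \left(- \frac{1}{5}\right) \sqrt{C} = - \frac{2 \sqrt{C}}{5}$)
$W{\left(T,K \right)} = 4 K T$ ($W{\left(T,K \right)} = 2 T 2 K = 4 K T$)
$v{\left(u \right)} = 5 - \frac{48 i}{5}$ ($v{\left(u \right)} = 4 \left(- \frac{2 \sqrt{-1}}{5}\right) 6 - -5 = 4 \left(- \frac{2 i}{5}\right) 6 + 5 = - \frac{48 i}{5} + 5 = 5 - \frac{48 i}{5}$)
$\left(P{\left(6 \right)} + 380\right) v{\left(-13 \right)} = \left(- \frac{22}{6} + 380\right) \left(5 - \frac{48 i}{5}\right) = \left(\left(-22\right) \frac{1}{6} + 380\right) \left(5 - \frac{48 i}{5}\right) = \left(- \frac{11}{3} + 380\right) \left(5 - \frac{48 i}{5}\right) = \frac{1129 \left(5 - \frac{48 i}{5}\right)}{3} = \frac{5645}{3} - \frac{18064 i}{5}$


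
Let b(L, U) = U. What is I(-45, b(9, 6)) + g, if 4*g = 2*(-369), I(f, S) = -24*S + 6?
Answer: -645/2 ≈ -322.50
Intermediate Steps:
I(f, S) = 6 - 24*S
g = -369/2 (g = (2*(-369))/4 = (¼)*(-738) = -369/2 ≈ -184.50)
I(-45, b(9, 6)) + g = (6 - 24*6) - 369/2 = (6 - 144) - 369/2 = -138 - 369/2 = -645/2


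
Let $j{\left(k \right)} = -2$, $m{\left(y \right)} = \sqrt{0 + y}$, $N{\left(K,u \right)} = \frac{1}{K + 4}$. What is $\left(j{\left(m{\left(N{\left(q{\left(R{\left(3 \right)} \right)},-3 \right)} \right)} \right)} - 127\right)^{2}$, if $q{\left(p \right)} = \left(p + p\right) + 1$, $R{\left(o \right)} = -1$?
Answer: $16641$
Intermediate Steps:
$q{\left(p \right)} = 1 + 2 p$ ($q{\left(p \right)} = 2 p + 1 = 1 + 2 p$)
$N{\left(K,u \right)} = \frac{1}{4 + K}$
$m{\left(y \right)} = \sqrt{y}$
$\left(j{\left(m{\left(N{\left(q{\left(R{\left(3 \right)} \right)},-3 \right)} \right)} \right)} - 127\right)^{2} = \left(-2 - 127\right)^{2} = \left(-129\right)^{2} = 16641$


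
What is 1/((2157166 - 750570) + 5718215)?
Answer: 1/7124811 ≈ 1.4035e-7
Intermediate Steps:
1/((2157166 - 750570) + 5718215) = 1/(1406596 + 5718215) = 1/7124811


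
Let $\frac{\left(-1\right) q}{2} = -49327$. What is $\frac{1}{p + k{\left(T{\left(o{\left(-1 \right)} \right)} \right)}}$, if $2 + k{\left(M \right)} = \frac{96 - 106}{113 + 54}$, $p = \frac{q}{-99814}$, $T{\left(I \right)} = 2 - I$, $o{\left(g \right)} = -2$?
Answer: $- \frac{8334469}{25405617} \approx -0.32806$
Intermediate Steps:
$q = 98654$ ($q = \left(-2\right) \left(-49327\right) = 98654$)
$p = - \frac{49327}{49907}$ ($p = \frac{98654}{-99814} = 98654 \left(- \frac{1}{99814}\right) = - \frac{49327}{49907} \approx -0.98838$)
$k{\left(M \right)} = - \frac{344}{167}$ ($k{\left(M \right)} = -2 + \frac{96 - 106}{113 + 54} = -2 - \frac{10}{167} = - \frac{344}{167}$)
$\frac{1}{p + k{\left(T{\left(o{\left(-1 \right)} \right)} \right)}} = \frac{1}{- \frac{49327}{49907} - \frac{344}{167}} = \frac{1}{- \frac{25405617}{8334469}} = - \frac{8334469}{25405617}$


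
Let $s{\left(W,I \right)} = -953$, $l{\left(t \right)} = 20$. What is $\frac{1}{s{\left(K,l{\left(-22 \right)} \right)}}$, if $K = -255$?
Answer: $- \frac{1}{953} \approx -0.0010493$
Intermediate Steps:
$\frac{1}{s{\left(K,l{\left(-22 \right)} \right)}} = \frac{1}{-953} = - \frac{1}{953}$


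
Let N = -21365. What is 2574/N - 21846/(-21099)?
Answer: 137476988/150260045 ≈ 0.91493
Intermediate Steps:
2574/N - 21846/(-21099) = 2574/(-21365) - 21846/(-21099) = 2574*(-1/21365) - 21846*(-1/21099) = -2574/21365 + 7282/7033 = 137476988/150260045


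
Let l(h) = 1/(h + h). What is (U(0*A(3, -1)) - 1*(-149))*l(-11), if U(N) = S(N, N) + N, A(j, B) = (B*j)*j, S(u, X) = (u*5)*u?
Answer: -149/22 ≈ -6.7727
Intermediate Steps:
S(u, X) = 5*u² (S(u, X) = (5*u)*u = 5*u²)
l(h) = 1/(2*h)
A(j, B) = B*j²
U(N) = N + 5*N² (U(N) = 5*N² + N = N + 5*N²)
(U(0*A(3, -1)) - 1*(-149))*l(-11) = ((0*(-1*3²))*(1 + 5*(0*(-1*3²))) - 1*(-149))*((½)/(-11)) = ((0*(-1*9))*(1 + 5*(0*(-1*9))) + 149)*((½)*(-1/11)) = ((0*(-9))*(1 + 5*(0*(-9))) + 149)*(-1/22) = (0*(1 + 5*0) + 149)*(-1/22) = (0*(1 + 0) + 149)*(-1/22) = (0*1 + 149)*(-1/22) = (0 + 149)*(-1/22) = 149*(-1/22) = -149/22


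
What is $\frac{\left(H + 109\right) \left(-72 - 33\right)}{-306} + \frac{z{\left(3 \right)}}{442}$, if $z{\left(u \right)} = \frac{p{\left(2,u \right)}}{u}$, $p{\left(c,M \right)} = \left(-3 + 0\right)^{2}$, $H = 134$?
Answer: $\frac{18429}{221} \approx 83.389$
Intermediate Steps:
$p{\left(c,M \right)} = 9$ ($p{\left(c,M \right)} = \left(-3\right)^{2} = 9$)
$z{\left(u \right)} = \frac{9}{u}$
$\frac{\left(H + 109\right) \left(-72 - 33\right)}{-306} + \frac{z{\left(3 \right)}}{442} = \frac{\left(134 + 109\right) \left(-72 - 33\right)}{-306} + \frac{9 \cdot \frac{1}{3}}{442} = 243 \left(-105\right) \left(- \frac{1}{306}\right) + 9 \cdot \frac{1}{3} \cdot \frac{1}{442} = \left(-25515\right) \left(- \frac{1}{306}\right) + 3 \cdot \frac{1}{442} = \frac{2835}{34} + \frac{3}{442} = \frac{18429}{221}$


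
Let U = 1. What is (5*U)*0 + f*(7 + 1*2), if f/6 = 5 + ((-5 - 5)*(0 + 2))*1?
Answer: -810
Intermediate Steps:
f = -90 (f = 6*(5 + ((-5 - 5)*(0 + 2))*1) = 6*(5 - 10*2*1) = 6*(5 - 20*1) = 6*(5 - 20) = 6*(-15) = -90)
(5*U)*0 + f*(7 + 1*2) = (5*1)*0 - 90*(7 + 1*2) = 5*0 - 90*(7 + 2) = 0 - 90*9 = 0 - 810 = -810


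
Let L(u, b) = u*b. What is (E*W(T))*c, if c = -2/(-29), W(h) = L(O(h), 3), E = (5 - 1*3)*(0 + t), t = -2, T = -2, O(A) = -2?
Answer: 48/29 ≈ 1.6552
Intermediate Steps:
E = -4 (E = (5 - 1*3)*(0 - 2) = (5 - 3)*(-2) = 2*(-2) = -4)
L(u, b) = b*u
W(h) = -6 (W(h) = 3*(-2) = -6)
c = 2/29 (c = -2*(-1/29) = 2/29 ≈ 0.068966)
(E*W(T))*c = -4*(-6)*(2/29) = 24*(2/29) = 48/29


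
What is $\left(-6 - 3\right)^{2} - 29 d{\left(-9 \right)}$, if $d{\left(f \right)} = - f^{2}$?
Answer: $2430$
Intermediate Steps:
$\left(-6 - 3\right)^{2} - 29 d{\left(-9 \right)} = \left(-6 - 3\right)^{2} - 29 \left(- \left(-9\right)^{2}\right) = \left(-9\right)^{2} - 29 \left(\left(-1\right) 81\right) = 81 - -2349 = 81 + 2349 = 2430$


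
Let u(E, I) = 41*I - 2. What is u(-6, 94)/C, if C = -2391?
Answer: -1284/797 ≈ -1.6110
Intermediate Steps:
u(E, I) = -2 + 41*I
u(-6, 94)/C = (-2 + 41*94)/(-2391) = (-2 + 3854)*(-1/2391) = 3852*(-1/2391) = -1284/797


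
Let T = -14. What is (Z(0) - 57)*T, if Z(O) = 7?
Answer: 700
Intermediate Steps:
(Z(0) - 57)*T = (7 - 57)*(-14) = -50*(-14) = 700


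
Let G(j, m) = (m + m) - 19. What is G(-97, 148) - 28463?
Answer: -28186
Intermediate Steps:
G(j, m) = -19 + 2*m (G(j, m) = 2*m - 19 = -19 + 2*m)
G(-97, 148) - 28463 = (-19 + 2*148) - 28463 = (-19 + 296) - 28463 = 277 - 28463 = -28186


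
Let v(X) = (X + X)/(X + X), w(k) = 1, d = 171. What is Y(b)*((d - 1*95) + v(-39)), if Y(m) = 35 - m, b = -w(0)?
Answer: 2772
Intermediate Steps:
b = -1 (b = -1*1 = -1)
v(X) = 1 (v(X) = (2*X)/((2*X)) = (2*X)*(1/(2*X)) = 1)
Y(b)*((d - 1*95) + v(-39)) = (35 - 1*(-1))*((171 - 1*95) + 1) = (35 + 1)*((171 - 95) + 1) = 36*(76 + 1) = 36*77 = 2772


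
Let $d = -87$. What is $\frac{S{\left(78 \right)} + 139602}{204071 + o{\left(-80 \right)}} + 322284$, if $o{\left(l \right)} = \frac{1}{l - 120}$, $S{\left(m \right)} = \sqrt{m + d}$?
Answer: $\frac{4384597076972}{13604733} + \frac{200 i}{13604733} \approx 3.2228 \cdot 10^{5} + 1.4701 \cdot 10^{-5} i$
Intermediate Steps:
$S{\left(m \right)} = \sqrt{-87 + m}$ ($S{\left(m \right)} = \sqrt{m - 87} = \sqrt{-87 + m}$)
$o{\left(l \right)} = \frac{1}{-120 + l}$
$\frac{S{\left(78 \right)} + 139602}{204071 + o{\left(-80 \right)}} + 322284 = \frac{\sqrt{-87 + 78} + 139602}{204071 + \frac{1}{-120 - 80}} + 322284 = \frac{\sqrt{-9} + 139602}{204071 + \frac{1}{-200}} + 322284 = \frac{3 i + 139602}{204071 - \frac{1}{200}} + 322284 = \frac{139602 + 3 i}{\frac{40814199}{200}} + 322284 = \left(139602 + 3 i\right) \frac{200}{40814199} + 322284 = \left(\frac{9306800}{13604733} + \frac{200 i}{13604733}\right) + 322284 = \frac{4384597076972}{13604733} + \frac{200 i}{13604733}$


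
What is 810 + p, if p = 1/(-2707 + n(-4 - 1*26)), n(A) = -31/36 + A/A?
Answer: 78932034/97447 ≈ 810.00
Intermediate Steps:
n(A) = 5/36 (n(A) = -31*1/36 + 1 = -31/36 + 1 = 5/36)
p = -36/97447 (p = 1/(-2707 + 5/36) = 1/(-97447/36) = -36/97447 ≈ -0.00036943)
810 + p = 810 - 36/97447 = 78932034/97447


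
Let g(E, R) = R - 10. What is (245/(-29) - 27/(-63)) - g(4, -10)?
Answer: 2432/203 ≈ 11.980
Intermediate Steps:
g(E, R) = -10 + R
(245/(-29) - 27/(-63)) - g(4, -10) = (245/(-29) - 27/(-63)) - (-10 - 10) = (245*(-1/29) - 27*(-1/63)) - 1*(-20) = (-245/29 + 3/7) + 20 = -1628/203 + 20 = 2432/203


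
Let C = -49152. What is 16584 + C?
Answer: -32568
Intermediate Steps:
16584 + C = 16584 - 49152 = -32568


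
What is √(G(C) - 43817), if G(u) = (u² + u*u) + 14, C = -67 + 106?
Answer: 3*I*√4529 ≈ 201.89*I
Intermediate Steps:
C = 39
G(u) = 14 + 2*u² (G(u) = (u² + u²) + 14 = 2*u² + 14 = 14 + 2*u²)
√(G(C) - 43817) = √((14 + 2*39²) - 43817) = √((14 + 2*1521) - 43817) = √((14 + 3042) - 43817) = √(3056 - 43817) = √(-40761) = 3*I*√4529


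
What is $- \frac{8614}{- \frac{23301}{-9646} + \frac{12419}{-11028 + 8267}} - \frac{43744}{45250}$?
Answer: $\frac{471751107067724}{114070340375} \approx 4135.6$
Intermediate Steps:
$- \frac{8614}{- \frac{23301}{-9646} + \frac{12419}{-11028 + 8267}} - \frac{43744}{45250} = - \frac{8614}{\left(-23301\right) \left(- \frac{1}{9646}\right) + \frac{12419}{-2761}} - \frac{21872}{22625} = - \frac{8614}{\frac{23301}{9646} + 12419 \left(- \frac{1}{2761}\right)} - \frac{21872}{22625} = - \frac{8614}{\frac{23301}{9646} - \frac{1129}{251}} - \frac{21872}{22625} = - \frac{8614}{- \frac{5041783}{2421146}} - \frac{21872}{22625} = \left(-8614\right) \left(- \frac{2421146}{5041783}\right) - \frac{21872}{22625} = \frac{20855751644}{5041783} - \frac{21872}{22625} = \frac{471751107067724}{114070340375}$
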